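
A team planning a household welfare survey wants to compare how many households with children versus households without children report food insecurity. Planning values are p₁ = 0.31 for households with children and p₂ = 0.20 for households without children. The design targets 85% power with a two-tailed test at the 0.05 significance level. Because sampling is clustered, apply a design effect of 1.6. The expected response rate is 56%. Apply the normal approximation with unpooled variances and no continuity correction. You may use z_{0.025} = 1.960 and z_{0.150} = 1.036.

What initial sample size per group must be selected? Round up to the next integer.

n = 793 per group

n = (z_{α/2} + z_β)² · [p₁(1−p₁) + p₂(1−p₂)] / (p₁ − p₂)²
  = (1.960 + 1.036)² · (0.31·0.69 + 0.20·0.80) / (0.11)²
  = (2.996)² · (0.2139 + 0.1600) / 0.0121
  = 8.9760 · 0.3739 / 0.0121
  = 277.37
Design effect: 1.6 × 277.37 = 443.79.
Adjust for 56% response: 443.79 / 0.56 = 792.48.
Round up → n = 793 per group.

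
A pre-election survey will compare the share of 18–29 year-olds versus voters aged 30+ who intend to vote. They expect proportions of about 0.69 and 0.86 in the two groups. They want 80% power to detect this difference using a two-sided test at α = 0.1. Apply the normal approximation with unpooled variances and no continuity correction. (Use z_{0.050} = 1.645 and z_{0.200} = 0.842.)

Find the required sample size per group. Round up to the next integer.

n = (z_{α/2} + z_β)² · [p₁(1−p₁) + p₂(1−p₂)] / (p₁ − p₂)²
  = (1.645 + 0.842)² · (0.69·0.31 + 0.86·0.14) / (-0.17)²
  = (2.487)² · (0.2139 + 0.1204) / 0.0289
  = 6.1852 · 0.3343 / 0.0289
  = 71.55
Round up → n = 72 per group.

n = 72 per group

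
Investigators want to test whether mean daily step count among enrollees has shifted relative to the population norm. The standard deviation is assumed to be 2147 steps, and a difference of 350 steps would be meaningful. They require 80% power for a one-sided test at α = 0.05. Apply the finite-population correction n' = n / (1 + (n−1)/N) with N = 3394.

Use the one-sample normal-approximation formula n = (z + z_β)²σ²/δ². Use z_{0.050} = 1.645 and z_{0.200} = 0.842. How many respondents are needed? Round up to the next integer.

n = 218

n = (z_α + z_β)² · σ² / δ²
  = (1.645 + 0.842)² · 2147² / 350²
  = 6.1852 · 4609609 / 122500
  = 232.74
Finite-population correction (N = 3394): 232.74 / (1 + (232.74 − 1)/3394) = 217.87.
Round up → n = 218.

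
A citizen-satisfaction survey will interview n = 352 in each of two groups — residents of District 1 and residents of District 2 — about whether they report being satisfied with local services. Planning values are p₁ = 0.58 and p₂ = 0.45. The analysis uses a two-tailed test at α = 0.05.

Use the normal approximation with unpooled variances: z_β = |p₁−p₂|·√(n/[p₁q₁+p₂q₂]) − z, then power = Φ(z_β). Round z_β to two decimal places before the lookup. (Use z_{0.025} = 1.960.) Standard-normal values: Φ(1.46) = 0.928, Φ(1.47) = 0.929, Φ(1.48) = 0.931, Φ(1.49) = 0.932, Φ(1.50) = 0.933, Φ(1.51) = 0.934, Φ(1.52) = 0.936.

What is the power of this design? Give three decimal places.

z_β = |p₁−p₂|·√(n/[p₁q₁+p₂q₂]) − z_{α/2}
    = 0.13 · √(352/0.4911) − 1.960
    = 0.13 · 26.7723 − 1.960
    = 3.4804 − 1.960 = 1.5204 → 1.52
Power = Φ(1.52) = 0.936.

Power ≈ 0.936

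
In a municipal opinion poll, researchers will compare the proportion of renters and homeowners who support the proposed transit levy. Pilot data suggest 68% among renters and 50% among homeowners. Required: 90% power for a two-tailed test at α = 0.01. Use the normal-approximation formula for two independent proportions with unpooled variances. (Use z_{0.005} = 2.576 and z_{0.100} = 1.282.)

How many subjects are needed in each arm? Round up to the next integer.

n = (z_{α/2} + z_β)² · [p₁(1−p₁) + p₂(1−p₂)] / (p₁ − p₂)²
  = (2.576 + 1.282)² · (0.68·0.32 + 0.50·0.50) / (0.18)²
  = (3.858)² · (0.2176 + 0.2500) / 0.0324
  = 14.8842 · 0.4676 / 0.0324
  = 214.81
Round up → n = 215 per group.

n = 215 per group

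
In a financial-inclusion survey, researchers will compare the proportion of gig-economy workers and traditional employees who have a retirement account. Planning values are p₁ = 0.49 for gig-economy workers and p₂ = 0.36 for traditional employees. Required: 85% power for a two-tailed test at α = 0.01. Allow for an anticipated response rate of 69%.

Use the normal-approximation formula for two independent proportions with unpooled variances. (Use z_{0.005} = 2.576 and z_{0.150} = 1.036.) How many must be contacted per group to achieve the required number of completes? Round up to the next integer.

n = (z_{α/2} + z_β)² · [p₁(1−p₁) + p₂(1−p₂)] / (p₁ − p₂)²
  = (2.576 + 1.036)² · (0.49·0.51 + 0.36·0.64) / (0.13)²
  = (3.612)² · (0.2499 + 0.2304) / 0.0169
  = 13.0465 · 0.4803 / 0.0169
  = 370.78
Adjust for 69% response: 370.78 / 0.69 = 537.37.
Round up → n = 538 per group.

n = 538 per group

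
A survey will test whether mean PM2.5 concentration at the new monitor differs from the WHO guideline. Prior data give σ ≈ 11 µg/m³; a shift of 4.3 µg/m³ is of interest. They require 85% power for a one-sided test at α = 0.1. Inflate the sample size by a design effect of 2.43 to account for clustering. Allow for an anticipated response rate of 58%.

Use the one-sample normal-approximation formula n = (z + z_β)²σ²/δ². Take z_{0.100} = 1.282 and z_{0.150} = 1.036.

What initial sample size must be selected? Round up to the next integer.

n = 148

n = (z_α + z_β)² · σ² / δ²
  = (1.282 + 1.036)² · 11² / 4.3²
  = 5.3731 · 121 / 18.49
  = 35.16
Design effect: 2.43 × 35.16 = 85.44.
Adjust for 58% response: 85.44 / 0.58 = 147.32.
Round up → n = 148.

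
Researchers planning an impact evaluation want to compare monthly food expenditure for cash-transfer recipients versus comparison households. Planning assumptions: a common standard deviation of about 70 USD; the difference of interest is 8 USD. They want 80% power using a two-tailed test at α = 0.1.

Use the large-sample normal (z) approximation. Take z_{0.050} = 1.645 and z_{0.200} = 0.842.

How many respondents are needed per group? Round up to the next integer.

n = (z_{α/2} + z_β)² · (σ₁² + σ₂²) / δ²
  = (1.645 + 0.842)² · (2·70² = 9800) / 8²
  = 6.1852 · 9800 / 64
  = 947.10
Round up → n = 948 per group.

n = 948 per group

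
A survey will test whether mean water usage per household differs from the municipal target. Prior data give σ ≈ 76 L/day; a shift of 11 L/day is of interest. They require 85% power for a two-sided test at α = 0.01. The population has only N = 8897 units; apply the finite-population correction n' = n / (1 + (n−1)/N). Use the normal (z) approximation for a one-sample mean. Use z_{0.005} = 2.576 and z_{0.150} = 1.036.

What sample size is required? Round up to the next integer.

n = (z_{α/2} + z_β)² · σ² / δ²
  = (2.576 + 1.036)² · 76² / 11²
  = 13.0465 · 5776 / 121
  = 622.78
Finite-population correction (N = 8897): 622.78 / (1 + (622.78 − 1)/8897) = 582.10.
Round up → n = 583.

n = 583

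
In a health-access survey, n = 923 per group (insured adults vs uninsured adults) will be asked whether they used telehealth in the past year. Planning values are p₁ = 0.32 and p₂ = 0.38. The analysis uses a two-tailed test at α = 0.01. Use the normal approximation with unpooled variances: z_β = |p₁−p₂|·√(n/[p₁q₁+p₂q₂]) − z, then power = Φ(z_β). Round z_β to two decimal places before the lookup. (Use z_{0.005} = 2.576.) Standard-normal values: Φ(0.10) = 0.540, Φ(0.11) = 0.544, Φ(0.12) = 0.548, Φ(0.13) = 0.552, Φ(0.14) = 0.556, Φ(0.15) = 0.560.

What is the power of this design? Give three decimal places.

z_β = |p₁−p₂|·√(n/[p₁q₁+p₂q₂]) − z_{α/2}
    = 0.06 · √(923/0.4532) − 2.576
    = 0.06 · 45.1290 − 2.576
    = 2.7077 − 2.576 = 0.1317 → 0.13
Power = Φ(0.13) = 0.552.

Power ≈ 0.552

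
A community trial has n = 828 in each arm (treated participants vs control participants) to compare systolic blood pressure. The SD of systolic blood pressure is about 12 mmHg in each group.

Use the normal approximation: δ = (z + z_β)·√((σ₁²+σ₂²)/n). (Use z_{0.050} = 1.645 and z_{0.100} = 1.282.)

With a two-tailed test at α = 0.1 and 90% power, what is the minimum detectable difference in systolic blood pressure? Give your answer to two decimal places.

Minimum detectable difference ≈ 1.73 mmHg

δ = (z_{α/2} + z_β) · √((σ₁²+σ₂²)/n)
  = (1.645 + 1.282) · √(288/828)
  = 2.927 · √0.34783
  = 2.927 · 0.5898
  = 1.7263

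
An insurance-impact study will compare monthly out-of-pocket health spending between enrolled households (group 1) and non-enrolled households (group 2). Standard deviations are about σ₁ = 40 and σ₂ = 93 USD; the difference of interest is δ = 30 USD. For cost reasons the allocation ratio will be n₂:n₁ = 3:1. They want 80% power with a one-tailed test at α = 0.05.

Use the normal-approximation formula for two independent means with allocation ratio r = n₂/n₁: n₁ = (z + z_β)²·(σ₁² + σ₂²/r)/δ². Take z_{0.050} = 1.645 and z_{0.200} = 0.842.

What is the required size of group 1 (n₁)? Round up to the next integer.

n₁ = (z_α + z_β)² · (σ₁² + σ₂²/r) / δ²
   = (1.645 + 0.842)² · (40² + 93²/3) / 30²
   = 6.1852 · (1600 + 2883) / 900
   = 6.1852 · 4483 / 900
   = 30.81
Round up → n₁ = 31; n₂ = r·n₁ = 3 × 31 = 93.

n₁ = 31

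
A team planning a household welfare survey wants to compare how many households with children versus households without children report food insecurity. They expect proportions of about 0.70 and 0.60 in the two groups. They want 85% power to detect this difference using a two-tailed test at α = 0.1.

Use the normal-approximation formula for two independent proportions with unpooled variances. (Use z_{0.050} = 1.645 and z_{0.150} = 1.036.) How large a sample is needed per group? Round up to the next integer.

n = 324 per group

n = (z_{α/2} + z_β)² · [p₁(1−p₁) + p₂(1−p₂)] / (p₁ − p₂)²
  = (1.645 + 1.036)² · (0.70·0.30 + 0.60·0.40) / (0.10)²
  = (2.681)² · (0.2100 + 0.2400) / 0.0100
  = 7.1878 · 0.4500 / 0.0100
  = 323.45
Round up → n = 324 per group.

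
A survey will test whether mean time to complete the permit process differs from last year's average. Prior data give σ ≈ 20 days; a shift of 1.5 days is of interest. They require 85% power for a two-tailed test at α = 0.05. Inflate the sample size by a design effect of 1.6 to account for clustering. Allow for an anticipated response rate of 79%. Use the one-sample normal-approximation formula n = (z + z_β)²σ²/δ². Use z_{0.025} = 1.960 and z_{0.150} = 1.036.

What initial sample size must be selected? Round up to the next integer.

n = (z_{α/2} + z_β)² · σ² / δ²
  = (1.960 + 1.036)² · 20² / 1.5²
  = 8.9760 · 400 / 2.25
  = 1595.74
Design effect: 1.6 × 1595.74 = 2553.18.
Adjust for 79% response: 2553.18 / 0.79 = 3231.87.
Round up → n = 3232.

n = 3232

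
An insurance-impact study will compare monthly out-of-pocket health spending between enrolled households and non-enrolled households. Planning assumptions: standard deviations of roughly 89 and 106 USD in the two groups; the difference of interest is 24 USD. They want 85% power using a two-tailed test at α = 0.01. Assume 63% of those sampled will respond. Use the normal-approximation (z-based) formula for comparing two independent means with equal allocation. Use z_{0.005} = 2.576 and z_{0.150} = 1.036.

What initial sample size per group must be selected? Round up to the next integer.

n = 689 per group

n = (z_{α/2} + z_β)² · (σ₁² + σ₂²) / δ²
  = (2.576 + 1.036)² · (89² + 106² = 19157) / 24²
  = 13.0465 · 19157 / 576
  = 433.91
Adjust for 63% response: 433.91 / 0.63 = 688.75.
Round up → n = 689 per group.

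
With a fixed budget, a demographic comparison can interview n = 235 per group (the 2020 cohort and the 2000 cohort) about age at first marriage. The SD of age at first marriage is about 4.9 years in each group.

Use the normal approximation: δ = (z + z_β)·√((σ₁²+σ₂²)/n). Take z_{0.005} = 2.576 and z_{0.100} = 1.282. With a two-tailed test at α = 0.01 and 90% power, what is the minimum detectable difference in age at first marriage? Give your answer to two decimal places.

Minimum detectable difference ≈ 1.74 years

δ = (z_{α/2} + z_β) · √((σ₁²+σ₂²)/n)
  = (2.576 + 1.282) · √(48.02/235)
  = 3.858 · √0.20434
  = 3.858 · 0.4520
  = 1.7440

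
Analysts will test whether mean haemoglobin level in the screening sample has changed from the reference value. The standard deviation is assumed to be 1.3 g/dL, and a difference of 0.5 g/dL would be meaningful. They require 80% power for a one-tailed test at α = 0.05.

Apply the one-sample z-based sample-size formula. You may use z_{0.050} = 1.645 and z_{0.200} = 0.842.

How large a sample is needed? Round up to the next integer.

n = 42

n = (z_α + z_β)² · σ² / δ²
  = (1.645 + 0.842)² · 1.3² / 0.5²
  = 6.1852 · 1.69 / 0.25
  = 41.81
Round up → n = 42.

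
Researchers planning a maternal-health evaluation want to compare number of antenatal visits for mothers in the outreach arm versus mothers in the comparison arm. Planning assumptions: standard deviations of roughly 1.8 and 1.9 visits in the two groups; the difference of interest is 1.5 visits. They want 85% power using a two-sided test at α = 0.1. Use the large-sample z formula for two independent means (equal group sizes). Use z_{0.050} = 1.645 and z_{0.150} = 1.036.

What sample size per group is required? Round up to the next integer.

n = (z_{α/2} + z_β)² · (σ₁² + σ₂²) / δ²
  = (1.645 + 1.036)² · (1.8² + 1.9² = 6.85) / 1.5²
  = 7.1878 · 6.85 / 2.25
  = 21.88
Round up → n = 22 per group.

n = 22 per group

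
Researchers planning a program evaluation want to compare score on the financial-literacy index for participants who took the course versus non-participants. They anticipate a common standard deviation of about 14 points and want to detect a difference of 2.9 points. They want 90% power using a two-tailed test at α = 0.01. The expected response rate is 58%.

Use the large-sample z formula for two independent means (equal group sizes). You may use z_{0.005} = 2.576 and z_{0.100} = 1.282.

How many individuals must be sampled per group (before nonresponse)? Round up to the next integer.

n = 1197 per group

n = (z_{α/2} + z_β)² · (σ₁² + σ₂²) / δ²
  = (2.576 + 1.282)² · (2·14² = 392) / 2.9²
  = 14.8842 · 392 / 8.41
  = 693.77
Adjust for 58% response: 693.77 / 0.58 = 1196.15.
Round up → n = 1197 per group.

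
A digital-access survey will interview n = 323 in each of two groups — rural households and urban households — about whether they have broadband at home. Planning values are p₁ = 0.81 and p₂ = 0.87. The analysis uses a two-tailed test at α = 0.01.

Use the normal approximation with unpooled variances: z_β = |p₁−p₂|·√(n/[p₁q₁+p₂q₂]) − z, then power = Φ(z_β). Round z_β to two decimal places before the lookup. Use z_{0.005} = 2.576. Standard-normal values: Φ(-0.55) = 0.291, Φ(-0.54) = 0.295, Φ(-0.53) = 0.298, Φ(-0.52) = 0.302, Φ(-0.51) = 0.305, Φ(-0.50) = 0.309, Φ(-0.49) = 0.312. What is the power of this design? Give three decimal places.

Power ≈ 0.312

z_β = |p₁−p₂|·√(n/[p₁q₁+p₂q₂]) − z_{α/2}
    = 0.06 · √(323/0.2670) − 2.576
    = 0.06 · 34.7813 − 2.576
    = 2.0869 − 2.576 = -0.4891 → -0.49
Power = Φ(-0.49) = 0.312.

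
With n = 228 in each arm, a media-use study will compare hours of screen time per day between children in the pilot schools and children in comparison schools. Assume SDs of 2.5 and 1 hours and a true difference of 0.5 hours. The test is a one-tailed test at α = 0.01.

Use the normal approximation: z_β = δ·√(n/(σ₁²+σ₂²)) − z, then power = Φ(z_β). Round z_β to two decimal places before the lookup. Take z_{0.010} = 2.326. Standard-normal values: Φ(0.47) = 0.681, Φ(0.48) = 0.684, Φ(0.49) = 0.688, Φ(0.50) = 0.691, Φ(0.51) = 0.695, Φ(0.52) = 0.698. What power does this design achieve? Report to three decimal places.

Power ≈ 0.684

z_β = δ·√(n/(σ₁²+σ₂²)) − z_α
    = 0.5 · √(228/7.25) − 2.326
    = 0.5 · 5.60788 − 2.326
    = 2.8039 − 2.326 = 0.4779 → 0.48
Power = Φ(0.48) = 0.684.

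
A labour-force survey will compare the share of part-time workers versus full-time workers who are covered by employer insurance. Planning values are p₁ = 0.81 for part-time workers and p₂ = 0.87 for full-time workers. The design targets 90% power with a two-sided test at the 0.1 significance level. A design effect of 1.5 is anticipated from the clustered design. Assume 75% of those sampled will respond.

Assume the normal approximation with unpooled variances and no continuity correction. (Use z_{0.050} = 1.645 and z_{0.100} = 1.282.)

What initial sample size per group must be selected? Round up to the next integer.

n = (z_{α/2} + z_β)² · [p₁(1−p₁) + p₂(1−p₂)] / (p₁ − p₂)²
  = (1.645 + 1.282)² · (0.81·0.19 + 0.87·0.13) / (-0.06)²
  = (2.927)² · (0.1539 + 0.1131) / 0.0036
  = 8.5673 · 0.2670 / 0.0036
  = 635.41
Design effect: 1.5 × 635.41 = 953.12.
Adjust for 75% response: 953.12 / 0.75 = 1270.82.
Round up → n = 1271 per group.

n = 1271 per group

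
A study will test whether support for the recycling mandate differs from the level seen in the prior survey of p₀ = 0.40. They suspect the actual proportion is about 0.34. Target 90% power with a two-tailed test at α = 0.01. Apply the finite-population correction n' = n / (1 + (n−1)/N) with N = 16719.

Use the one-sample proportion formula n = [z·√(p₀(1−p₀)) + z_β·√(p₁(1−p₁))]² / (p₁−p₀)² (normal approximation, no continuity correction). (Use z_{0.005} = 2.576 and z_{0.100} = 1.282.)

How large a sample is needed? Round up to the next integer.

n = [z_{α/2}·√(p₀q₀) + z_β·√(p₁q₁)]² / (p₁ − p₀)²
  = [2.576·√(0.40·0.60) + 1.282·√(0.34·0.66)]² / (-0.06)²
  = [2.576·0.4899 + 1.282·0.4737]² / 0.0036
  = [1.8693]² / 0.0036
  = 970.60
Finite-population correction (N = 16719): 970.60 / (1 + (970.60 − 1)/16719) = 917.40.
Round up → n = 918.

n = 918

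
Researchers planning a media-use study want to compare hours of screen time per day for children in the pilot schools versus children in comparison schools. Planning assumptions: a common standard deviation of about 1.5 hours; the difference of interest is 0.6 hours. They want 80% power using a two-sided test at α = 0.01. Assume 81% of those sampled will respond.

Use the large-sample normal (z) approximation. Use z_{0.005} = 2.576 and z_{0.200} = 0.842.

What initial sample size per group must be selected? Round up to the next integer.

n = 181 per group

n = (z_{α/2} + z_β)² · (σ₁² + σ₂²) / δ²
  = (2.576 + 0.842)² · (2·1.5² = 4.5) / 0.6²
  = 11.6827 · 4.5 / 0.36
  = 146.03
Adjust for 81% response: 146.03 / 0.81 = 180.29.
Round up → n = 181 per group.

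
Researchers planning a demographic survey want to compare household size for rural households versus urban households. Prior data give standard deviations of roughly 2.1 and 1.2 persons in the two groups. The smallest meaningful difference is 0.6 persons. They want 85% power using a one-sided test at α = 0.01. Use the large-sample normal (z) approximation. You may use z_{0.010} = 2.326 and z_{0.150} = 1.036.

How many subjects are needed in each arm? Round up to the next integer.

n = (z_α + z_β)² · (σ₁² + σ₂²) / δ²
  = (2.326 + 1.036)² · (2.1² + 1.2² = 5.85) / 0.6²
  = 11.3030 · 5.85 / 0.36
  = 183.67
Round up → n = 184 per group.

n = 184 per group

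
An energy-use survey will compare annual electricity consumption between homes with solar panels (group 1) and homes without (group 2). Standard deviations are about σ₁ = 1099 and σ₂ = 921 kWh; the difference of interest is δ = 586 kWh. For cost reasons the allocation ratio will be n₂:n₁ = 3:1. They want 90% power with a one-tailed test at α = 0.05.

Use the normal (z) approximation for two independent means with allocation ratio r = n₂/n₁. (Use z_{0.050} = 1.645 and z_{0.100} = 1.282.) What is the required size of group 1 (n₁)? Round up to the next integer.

n₁ = 38

n₁ = (z_α + z_β)² · (σ₁² + σ₂²/r) / δ²
   = (1.645 + 1.282)² · (1099² + 921²/3) / 586²
   = 8.5673 · (1207801 + 282747) / 343396
   = 8.5673 · 1490548 / 343396
   = 37.19
Round up → n₁ = 38; n₂ = r·n₁ = 3 × 38 = 114.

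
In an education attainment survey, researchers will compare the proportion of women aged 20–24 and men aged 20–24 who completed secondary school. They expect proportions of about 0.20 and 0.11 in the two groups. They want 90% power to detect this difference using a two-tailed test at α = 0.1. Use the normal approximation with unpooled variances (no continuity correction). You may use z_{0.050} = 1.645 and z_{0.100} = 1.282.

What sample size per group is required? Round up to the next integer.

n = (z_{α/2} + z_β)² · [p₁(1−p₁) + p₂(1−p₂)] / (p₁ − p₂)²
  = (1.645 + 1.282)² · (0.20·0.80 + 0.11·0.89) / (0.09)²
  = (2.927)² · (0.1600 + 0.0979) / 0.0081
  = 8.5673 · 0.2579 / 0.0081
  = 272.78
Round up → n = 273 per group.

n = 273 per group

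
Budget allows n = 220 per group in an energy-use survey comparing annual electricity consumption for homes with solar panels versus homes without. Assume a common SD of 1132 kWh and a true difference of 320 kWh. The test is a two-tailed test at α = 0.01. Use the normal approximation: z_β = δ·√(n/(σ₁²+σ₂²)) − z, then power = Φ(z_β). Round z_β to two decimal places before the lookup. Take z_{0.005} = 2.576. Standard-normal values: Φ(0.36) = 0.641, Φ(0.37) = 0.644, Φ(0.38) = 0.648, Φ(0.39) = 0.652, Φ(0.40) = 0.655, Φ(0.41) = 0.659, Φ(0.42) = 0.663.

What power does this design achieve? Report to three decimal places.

z_β = δ·√(n/(σ₁²+σ₂²)) − z_{α/2}
    = 320 · √(220/2562848) − 2.576
    = 320 · 0.00927 − 2.576
    = 2.9648 − 2.576 = 0.3888 → 0.39
Power = Φ(0.39) = 0.652.

Power ≈ 0.652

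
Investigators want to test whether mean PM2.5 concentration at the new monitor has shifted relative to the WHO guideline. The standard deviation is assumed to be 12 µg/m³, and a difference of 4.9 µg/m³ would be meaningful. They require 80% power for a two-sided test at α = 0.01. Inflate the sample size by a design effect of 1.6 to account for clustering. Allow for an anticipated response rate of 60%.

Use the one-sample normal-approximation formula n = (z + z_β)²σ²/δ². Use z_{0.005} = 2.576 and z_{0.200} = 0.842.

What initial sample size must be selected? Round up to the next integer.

n = 187

n = (z_{α/2} + z_β)² · σ² / δ²
  = (2.576 + 0.842)² · 12² / 4.9²
  = 11.6827 · 144 / 24.01
  = 70.07
Design effect: 1.6 × 70.07 = 112.11.
Adjust for 60% response: 112.11 / 0.60 = 186.85.
Round up → n = 187.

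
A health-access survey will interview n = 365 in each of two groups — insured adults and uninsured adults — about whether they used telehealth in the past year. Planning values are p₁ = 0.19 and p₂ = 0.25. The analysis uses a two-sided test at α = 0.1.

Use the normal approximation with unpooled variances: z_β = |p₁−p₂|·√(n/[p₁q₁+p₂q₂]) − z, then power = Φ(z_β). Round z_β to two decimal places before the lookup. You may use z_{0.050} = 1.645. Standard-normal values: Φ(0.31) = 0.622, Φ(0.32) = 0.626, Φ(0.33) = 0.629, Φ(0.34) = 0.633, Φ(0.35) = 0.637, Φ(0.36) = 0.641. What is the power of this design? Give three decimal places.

z_β = |p₁−p₂|·√(n/[p₁q₁+p₂q₂]) − z_{α/2}
    = 0.06 · √(365/0.3414) − 1.645
    = 0.06 · 32.6975 − 1.645
    = 1.9619 − 1.645 = 0.3169 → 0.32
Power = Φ(0.32) = 0.626.

Power ≈ 0.626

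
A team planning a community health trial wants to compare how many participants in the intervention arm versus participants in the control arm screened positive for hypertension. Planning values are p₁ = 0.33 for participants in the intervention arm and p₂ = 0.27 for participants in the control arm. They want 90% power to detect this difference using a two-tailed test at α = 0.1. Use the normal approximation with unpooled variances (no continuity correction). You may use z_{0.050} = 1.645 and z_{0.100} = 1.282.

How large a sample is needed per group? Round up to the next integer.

n = (z_{α/2} + z_β)² · [p₁(1−p₁) + p₂(1−p₂)] / (p₁ − p₂)²
  = (1.645 + 1.282)² · (0.33·0.67 + 0.27·0.73) / (0.06)²
  = (2.927)² · (0.2211 + 0.1971) / 0.0036
  = 8.5673 · 0.4182 / 0.0036
  = 995.24
Round up → n = 996 per group.

n = 996 per group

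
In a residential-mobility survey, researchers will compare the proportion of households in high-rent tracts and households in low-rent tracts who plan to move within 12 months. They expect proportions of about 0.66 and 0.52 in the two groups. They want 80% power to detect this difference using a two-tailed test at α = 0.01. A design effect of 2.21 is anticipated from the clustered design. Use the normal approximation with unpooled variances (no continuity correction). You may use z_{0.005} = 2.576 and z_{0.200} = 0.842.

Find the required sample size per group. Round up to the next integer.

n = 625 per group

n = (z_{α/2} + z_β)² · [p₁(1−p₁) + p₂(1−p₂)] / (p₁ − p₂)²
  = (2.576 + 0.842)² · (0.66·0.34 + 0.52·0.48) / (0.14)²
  = (3.418)² · (0.2244 + 0.2496) / 0.0196
  = 11.6827 · 0.4740 / 0.0196
  = 282.53
Design effect: 2.21 × 282.53 = 624.39.
Round up → n = 625 per group.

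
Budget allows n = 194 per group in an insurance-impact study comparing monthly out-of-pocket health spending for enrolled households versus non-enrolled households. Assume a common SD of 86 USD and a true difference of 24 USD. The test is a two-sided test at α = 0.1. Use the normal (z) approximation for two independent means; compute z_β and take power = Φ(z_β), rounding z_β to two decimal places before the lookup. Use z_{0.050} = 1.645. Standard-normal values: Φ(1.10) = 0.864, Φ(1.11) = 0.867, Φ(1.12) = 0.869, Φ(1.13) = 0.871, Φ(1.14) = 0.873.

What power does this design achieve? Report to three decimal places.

z_β = δ·√(n/(σ₁²+σ₂²)) − z_{α/2}
    = 24 · √(194/14792) − 1.645
    = 24 · 0.11452 − 1.645
    = 2.7485 − 1.645 = 1.1035 → 1.10
Power = Φ(1.10) = 0.864.

Power ≈ 0.864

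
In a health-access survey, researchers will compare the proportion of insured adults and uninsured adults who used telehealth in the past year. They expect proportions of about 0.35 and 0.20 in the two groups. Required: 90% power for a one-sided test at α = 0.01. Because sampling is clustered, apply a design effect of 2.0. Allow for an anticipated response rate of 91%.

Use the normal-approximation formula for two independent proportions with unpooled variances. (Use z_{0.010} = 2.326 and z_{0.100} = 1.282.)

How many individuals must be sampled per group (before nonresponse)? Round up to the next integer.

n = 493 per group

n = (z_α + z_β)² · [p₁(1−p₁) + p₂(1−p₂)] / (p₁ − p₂)²
  = (2.326 + 1.282)² · (0.35·0.65 + 0.20·0.80) / (0.15)²
  = (3.608)² · (0.2275 + 0.1600) / 0.0225
  = 13.0177 · 0.3875 / 0.0225
  = 224.19
Design effect: 2.0 × 224.19 = 448.39.
Adjust for 91% response: 448.39 / 0.91 = 492.73.
Round up → n = 493 per group.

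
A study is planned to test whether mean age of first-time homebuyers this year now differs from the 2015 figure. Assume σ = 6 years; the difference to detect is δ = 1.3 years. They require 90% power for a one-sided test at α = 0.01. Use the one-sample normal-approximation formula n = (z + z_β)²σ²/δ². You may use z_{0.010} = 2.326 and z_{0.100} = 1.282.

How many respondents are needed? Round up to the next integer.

n = 278

n = (z_α + z_β)² · σ² / δ²
  = (2.326 + 1.282)² · 6² / 1.3²
  = 13.0177 · 36 / 1.69
  = 277.30
Round up → n = 278.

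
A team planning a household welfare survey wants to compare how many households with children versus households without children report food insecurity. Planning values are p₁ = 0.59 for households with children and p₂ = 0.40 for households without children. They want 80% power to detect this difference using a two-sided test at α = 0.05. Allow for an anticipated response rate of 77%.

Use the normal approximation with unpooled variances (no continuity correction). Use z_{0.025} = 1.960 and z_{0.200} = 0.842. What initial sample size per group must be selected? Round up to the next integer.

n = (z_{α/2} + z_β)² · [p₁(1−p₁) + p₂(1−p₂)] / (p₁ − p₂)²
  = (1.960 + 0.842)² · (0.59·0.41 + 0.40·0.60) / (0.19)²
  = (2.802)² · (0.2419 + 0.2400) / 0.0361
  = 7.8512 · 0.4819 / 0.0361
  = 104.81
Adjust for 77% response: 104.81 / 0.77 = 136.11.
Round up → n = 137 per group.

n = 137 per group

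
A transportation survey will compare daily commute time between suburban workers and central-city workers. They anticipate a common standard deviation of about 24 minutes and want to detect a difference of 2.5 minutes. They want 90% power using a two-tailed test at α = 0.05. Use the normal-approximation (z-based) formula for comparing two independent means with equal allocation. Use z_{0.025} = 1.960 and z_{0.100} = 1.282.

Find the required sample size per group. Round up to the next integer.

n = (z_{α/2} + z_β)² · (σ₁² + σ₂²) / δ²
  = (1.960 + 1.282)² · (2·24² = 1152) / 2.5²
  = 10.5106 · 1152 / 6.25
  = 1937.31
Round up → n = 1938 per group.

n = 1938 per group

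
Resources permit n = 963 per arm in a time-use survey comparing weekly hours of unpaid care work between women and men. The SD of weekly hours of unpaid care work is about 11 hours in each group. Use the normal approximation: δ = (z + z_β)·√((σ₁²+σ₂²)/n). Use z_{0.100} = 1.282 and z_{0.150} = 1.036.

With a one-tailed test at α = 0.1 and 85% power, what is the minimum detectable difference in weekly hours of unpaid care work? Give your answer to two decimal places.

Minimum detectable difference ≈ 1.16 hours

δ = (z_α + z_β) · √((σ₁²+σ₂²)/n)
  = (1.282 + 1.036) · √(242/963)
  = 2.318 · √0.2513
  = 2.318 · 0.5013
  = 1.1620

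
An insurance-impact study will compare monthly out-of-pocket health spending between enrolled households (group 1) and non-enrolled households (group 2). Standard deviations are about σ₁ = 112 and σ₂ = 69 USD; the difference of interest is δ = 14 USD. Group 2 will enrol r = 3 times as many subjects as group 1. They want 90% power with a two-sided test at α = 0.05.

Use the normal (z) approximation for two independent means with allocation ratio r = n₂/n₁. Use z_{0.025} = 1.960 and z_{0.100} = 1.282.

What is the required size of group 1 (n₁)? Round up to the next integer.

n₁ = (z_{α/2} + z_β)² · (σ₁² + σ₂²/r) / δ²
   = (1.960 + 1.282)² · (112² + 69²/3) / 14²
   = 10.5106 · (12544 + 1587) / 196
   = 10.5106 · 14131 / 196
   = 757.78
Round up → n₁ = 758; n₂ = r·n₁ = 3 × 758 = 2274.

n₁ = 758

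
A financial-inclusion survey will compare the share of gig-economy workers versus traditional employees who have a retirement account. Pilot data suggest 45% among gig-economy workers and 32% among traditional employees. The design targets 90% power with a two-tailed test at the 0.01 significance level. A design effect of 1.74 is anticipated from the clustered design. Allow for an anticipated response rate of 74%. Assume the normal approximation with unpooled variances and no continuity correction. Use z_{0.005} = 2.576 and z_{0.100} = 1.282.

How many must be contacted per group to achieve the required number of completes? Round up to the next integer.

n = 964 per group

n = (z_{α/2} + z_β)² · [p₁(1−p₁) + p₂(1−p₂)] / (p₁ − p₂)²
  = (2.576 + 1.282)² · (0.45·0.55 + 0.32·0.68) / (0.13)²
  = (3.858)² · (0.2475 + 0.2176) / 0.0169
  = 14.8842 · 0.4651 / 0.0169
  = 409.62
Design effect: 1.74 × 409.62 = 712.74.
Adjust for 74% response: 712.74 / 0.74 = 963.17.
Round up → n = 964 per group.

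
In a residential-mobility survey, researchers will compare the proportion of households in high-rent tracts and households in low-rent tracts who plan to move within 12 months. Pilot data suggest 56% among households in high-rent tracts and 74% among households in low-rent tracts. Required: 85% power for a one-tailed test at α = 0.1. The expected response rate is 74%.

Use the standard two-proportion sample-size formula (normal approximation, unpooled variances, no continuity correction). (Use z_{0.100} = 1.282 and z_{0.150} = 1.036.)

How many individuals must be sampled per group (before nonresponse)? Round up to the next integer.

n = 99 per group

n = (z_α + z_β)² · [p₁(1−p₁) + p₂(1−p₂)] / (p₁ − p₂)²
  = (1.282 + 1.036)² · (0.56·0.44 + 0.74·0.26) / (-0.18)²
  = (2.318)² · (0.2464 + 0.1924) / 0.0324
  = 5.3731 · 0.4388 / 0.0324
  = 72.77
Adjust for 74% response: 72.77 / 0.74 = 98.34.
Round up → n = 99 per group.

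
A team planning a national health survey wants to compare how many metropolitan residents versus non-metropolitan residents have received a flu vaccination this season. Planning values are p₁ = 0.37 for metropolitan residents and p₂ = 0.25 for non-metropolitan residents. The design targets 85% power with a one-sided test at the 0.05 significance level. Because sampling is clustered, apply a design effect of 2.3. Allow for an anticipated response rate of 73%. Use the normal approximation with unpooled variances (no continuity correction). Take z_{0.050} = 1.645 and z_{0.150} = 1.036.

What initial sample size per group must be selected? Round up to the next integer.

n = 662 per group

n = (z_α + z_β)² · [p₁(1−p₁) + p₂(1−p₂)] / (p₁ − p₂)²
  = (1.645 + 1.036)² · (0.37·0.63 + 0.25·0.75) / (0.12)²
  = (2.681)² · (0.2331 + 0.1875) / 0.0144
  = 7.1878 · 0.4206 / 0.0144
  = 209.94
Design effect: 2.3 × 209.94 = 482.87.
Adjust for 73% response: 482.87 / 0.73 = 661.46.
Round up → n = 662 per group.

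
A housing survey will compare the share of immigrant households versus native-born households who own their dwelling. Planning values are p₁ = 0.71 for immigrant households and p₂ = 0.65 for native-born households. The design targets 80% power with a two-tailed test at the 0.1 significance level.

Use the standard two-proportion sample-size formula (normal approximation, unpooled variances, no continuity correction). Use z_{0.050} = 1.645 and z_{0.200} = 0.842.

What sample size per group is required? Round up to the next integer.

n = 745 per group

n = (z_{α/2} + z_β)² · [p₁(1−p₁) + p₂(1−p₂)] / (p₁ − p₂)²
  = (1.645 + 0.842)² · (0.71·0.29 + 0.65·0.35) / (0.06)²
  = (2.487)² · (0.2059 + 0.2275) / 0.0036
  = 6.1852 · 0.4334 / 0.0036
  = 744.63
Round up → n = 745 per group.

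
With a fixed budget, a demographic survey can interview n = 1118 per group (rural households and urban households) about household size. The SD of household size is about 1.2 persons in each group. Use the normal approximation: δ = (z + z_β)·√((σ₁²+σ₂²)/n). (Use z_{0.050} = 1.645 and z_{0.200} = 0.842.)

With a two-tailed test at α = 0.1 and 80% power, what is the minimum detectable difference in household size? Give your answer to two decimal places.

Minimum detectable difference ≈ 0.13 persons

δ = (z_{α/2} + z_β) · √((σ₁²+σ₂²)/n)
  = (1.645 + 0.842) · √(2.88/1118)
  = 2.487 · √0.00258
  = 2.487 · 0.0508
  = 0.1262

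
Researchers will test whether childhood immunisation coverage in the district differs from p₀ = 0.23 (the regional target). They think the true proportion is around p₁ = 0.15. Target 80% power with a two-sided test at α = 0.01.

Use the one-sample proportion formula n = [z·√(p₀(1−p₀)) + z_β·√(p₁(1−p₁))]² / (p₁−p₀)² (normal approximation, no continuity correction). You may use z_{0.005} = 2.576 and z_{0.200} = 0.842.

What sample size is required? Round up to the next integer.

n = [z_{α/2}·√(p₀q₀) + z_β·√(p₁q₁)]² / (p₁ − p₀)²
  = [2.576·√(0.23·0.77) + 0.842·√(0.15·0.85)]² / (-0.08)²
  = [2.576·0.4208 + 0.842·0.3571]² / 0.0064
  = [1.3847]² / 0.0064
  = 299.60
Round up → n = 300.

n = 300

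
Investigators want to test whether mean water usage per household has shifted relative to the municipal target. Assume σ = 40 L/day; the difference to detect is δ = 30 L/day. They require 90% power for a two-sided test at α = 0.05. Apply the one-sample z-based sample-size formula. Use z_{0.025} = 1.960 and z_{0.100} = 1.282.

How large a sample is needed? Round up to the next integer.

n = 19

n = (z_{α/2} + z_β)² · σ² / δ²
  = (1.960 + 1.282)² · 40² / 30²
  = 10.5106 · 1600 / 900
  = 18.69
Round up → n = 19.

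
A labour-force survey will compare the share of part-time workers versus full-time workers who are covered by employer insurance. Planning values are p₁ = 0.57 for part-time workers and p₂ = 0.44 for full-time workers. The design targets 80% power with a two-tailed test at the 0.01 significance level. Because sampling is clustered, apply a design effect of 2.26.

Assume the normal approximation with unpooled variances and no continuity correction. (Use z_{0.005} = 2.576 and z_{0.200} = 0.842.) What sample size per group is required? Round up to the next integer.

n = (z_{α/2} + z_β)² · [p₁(1−p₁) + p₂(1−p₂)] / (p₁ − p₂)²
  = (2.576 + 0.842)² · (0.57·0.43 + 0.44·0.56) / (0.13)²
  = (3.418)² · (0.2451 + 0.2464) / 0.0169
  = 11.6827 · 0.4915 / 0.0169
  = 339.77
Design effect: 2.26 × 339.77 = 767.87.
Round up → n = 768 per group.

n = 768 per group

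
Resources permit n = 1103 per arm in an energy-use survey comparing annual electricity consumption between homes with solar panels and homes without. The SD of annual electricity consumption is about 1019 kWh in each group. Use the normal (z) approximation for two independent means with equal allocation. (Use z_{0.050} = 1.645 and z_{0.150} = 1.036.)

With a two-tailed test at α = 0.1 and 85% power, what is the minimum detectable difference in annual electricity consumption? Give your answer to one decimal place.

δ = (z_{α/2} + z_β) · √((σ₁²+σ₂²)/n)
  = (1.645 + 1.036) · √(2076722/1103)
  = 2.681 · √1882.8
  = 2.681 · 43.3912
  = 116.3317

Minimum detectable difference ≈ 116.3 kWh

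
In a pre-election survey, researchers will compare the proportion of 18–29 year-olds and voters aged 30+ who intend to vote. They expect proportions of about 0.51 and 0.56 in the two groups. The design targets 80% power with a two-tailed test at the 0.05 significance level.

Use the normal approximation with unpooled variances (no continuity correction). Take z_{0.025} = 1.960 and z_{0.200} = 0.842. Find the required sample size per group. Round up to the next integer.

n = 1559 per group

n = (z_{α/2} + z_β)² · [p₁(1−p₁) + p₂(1−p₂)] / (p₁ − p₂)²
  = (1.960 + 0.842)² · (0.51·0.49 + 0.56·0.44) / (-0.05)²
  = (2.802)² · (0.2499 + 0.2464) / 0.0025
  = 7.8512 · 0.4963 / 0.0025
  = 1558.62
Round up → n = 1559 per group.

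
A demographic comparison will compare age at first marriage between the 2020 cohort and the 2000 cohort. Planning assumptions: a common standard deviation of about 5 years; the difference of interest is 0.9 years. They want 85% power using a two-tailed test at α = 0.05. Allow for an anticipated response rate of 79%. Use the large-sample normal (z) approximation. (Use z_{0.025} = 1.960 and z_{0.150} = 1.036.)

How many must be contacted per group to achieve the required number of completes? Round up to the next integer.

n = (z_{α/2} + z_β)² · (σ₁² + σ₂²) / δ²
  = (1.960 + 1.036)² · (2·5² = 50) / 0.9²
  = 8.9760 · 50 / 0.81
  = 554.08
Adjust for 79% response: 554.08 / 0.79 = 701.36.
Round up → n = 702 per group.

n = 702 per group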